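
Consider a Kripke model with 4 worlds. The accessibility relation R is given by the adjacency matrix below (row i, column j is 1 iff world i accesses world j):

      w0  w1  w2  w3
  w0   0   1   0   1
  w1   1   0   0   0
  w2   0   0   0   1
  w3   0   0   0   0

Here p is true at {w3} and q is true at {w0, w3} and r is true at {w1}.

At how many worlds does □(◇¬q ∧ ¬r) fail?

2

w0: successors {w1, w3}; ◇¬q ∧ ¬r there: w1:F, w3:F. ✗
w1: successors {w0}; ◇¬q ∧ ¬r there: w0:T. ✓
w2: successors {w3}; ◇¬q ∧ ¬r there: w3:F. ✗
w3: no successors, so □(◇¬q ∧ ¬r) holds vacuously. ✓
Satisfying worlds: {w1, w3}.
So □(◇¬q ∧ ¬r) fails at the other 2 worlds.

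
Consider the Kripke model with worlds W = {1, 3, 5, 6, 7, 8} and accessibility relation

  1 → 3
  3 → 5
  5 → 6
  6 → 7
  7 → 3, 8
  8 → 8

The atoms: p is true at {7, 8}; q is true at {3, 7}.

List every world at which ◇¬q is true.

{3, 5, 7, 8}

1: successors {3}; ¬q there: 3:F. ✗
3: successors {5}; ¬q there: 5:T. ✓
5: successors {6}; ¬q there: 6:T. ✓
6: successors {7}; ¬q there: 7:F. ✗
7: successors {3, 8}; ¬q there: 3:F, 8:T. ✓
8: successors {8}; ¬q there: 8:T. ✓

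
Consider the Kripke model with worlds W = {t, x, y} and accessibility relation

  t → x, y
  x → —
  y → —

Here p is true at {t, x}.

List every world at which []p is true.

t: successors {x, y}; p there: x:T, y:F. ✗
x: no successors, so []p holds vacuously. ✓
y: no successors, so []p holds vacuously. ✓

{x, y}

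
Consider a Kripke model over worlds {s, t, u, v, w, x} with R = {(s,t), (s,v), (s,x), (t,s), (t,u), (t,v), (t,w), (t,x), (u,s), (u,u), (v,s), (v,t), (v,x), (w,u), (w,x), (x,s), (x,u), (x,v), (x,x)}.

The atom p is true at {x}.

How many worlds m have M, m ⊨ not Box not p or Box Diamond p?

s: not Box not p is T, Box Diamond p is T. ✓
t: not Box not p is T, Box Diamond p is F. ✓
u: not Box not p is F, Box Diamond p is F. ✗
v: not Box not p is T, Box Diamond p is T. ✓
w: not Box not p is T, Box Diamond p is F. ✓
x: not Box not p is T, Box Diamond p is F. ✓
Satisfying worlds: {s, t, v, w, x}.

5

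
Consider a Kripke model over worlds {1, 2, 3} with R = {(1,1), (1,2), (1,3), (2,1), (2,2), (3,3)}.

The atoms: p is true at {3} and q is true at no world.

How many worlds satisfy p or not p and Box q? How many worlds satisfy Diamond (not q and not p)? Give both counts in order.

1 and 2

For p or not p and Box q:
1: p is F, not p and Box q is F. ✗
2: p is F, not p and Box q is F. ✗
3: p is T, not p and Box q is F. ✓
— 1 world.
For Diamond (not q and not p):
1: successors {1, 2, 3}; not q and not p there: 1:T, 2:T, 3:F. ✓
2: successors {1, 2}; not q and not p there: 1:T, 2:T. ✓
3: successors {3}; not q and not p there: 3:F. ✗
— 2 worlds.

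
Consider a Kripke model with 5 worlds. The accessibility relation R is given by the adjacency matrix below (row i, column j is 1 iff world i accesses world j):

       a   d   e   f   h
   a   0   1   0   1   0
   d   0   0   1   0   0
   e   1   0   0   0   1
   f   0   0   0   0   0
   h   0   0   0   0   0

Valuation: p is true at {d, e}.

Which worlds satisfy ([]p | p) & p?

a: []p | p is F, p is F. ✗
d: []p | p is T, p is T. ✓
e: []p | p is T, p is T. ✓
f: []p | p is T, p is F. ✗
h: []p | p is T, p is F. ✗

{d, e}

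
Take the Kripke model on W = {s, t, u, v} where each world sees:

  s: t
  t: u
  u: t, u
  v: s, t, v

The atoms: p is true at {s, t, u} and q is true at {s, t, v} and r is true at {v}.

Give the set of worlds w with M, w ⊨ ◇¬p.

s: successors {t}; ¬p there: t:F. ✗
t: successors {u}; ¬p there: u:F. ✗
u: successors {t, u}; ¬p there: t:F, u:F. ✗
v: successors {s, t, v}; ¬p there: s:F, t:F, v:T. ✓

{v}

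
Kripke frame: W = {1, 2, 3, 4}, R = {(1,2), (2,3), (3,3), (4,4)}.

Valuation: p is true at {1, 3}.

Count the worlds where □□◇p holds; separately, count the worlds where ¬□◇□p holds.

For □□◇p:
1: successors {2}; □◇p there: 2:T. ✓
2: successors {3}; □◇p there: 3:T. ✓
3: successors {3}; □◇p there: 3:T. ✓
4: successors {4}; □◇p there: 4:F. ✗
— 3 worlds.
For ¬□◇□p:
1: □◇□p is T. ✗
2: □◇□p is T. ✗
3: □◇□p is T. ✗
4: □◇□p is F. ✓
— 1 world.

3 and 1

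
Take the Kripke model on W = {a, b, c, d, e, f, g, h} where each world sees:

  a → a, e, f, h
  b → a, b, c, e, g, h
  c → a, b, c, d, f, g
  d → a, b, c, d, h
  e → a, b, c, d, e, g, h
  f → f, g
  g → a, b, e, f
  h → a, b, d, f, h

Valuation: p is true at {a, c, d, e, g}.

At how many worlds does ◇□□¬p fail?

a: successors {a, e, f, h}; □□¬p there: a:F, e:F, f:F, h:F. ✗
b: successors {a, b, c, e, g, h}; □□¬p there: a:F, b:F, c:F, e:F, g:F, h:F. ✗
c: successors {a, b, c, d, f, g}; □□¬p there: a:F, b:F, c:F, d:F, f:F, g:F. ✗
d: successors {a, b, c, d, h}; □□¬p there: a:F, b:F, c:F, d:F, h:F. ✗
e: successors {a, b, c, d, e, g, h}; □□¬p there: a:F, b:F, c:F, d:F, e:F, g:F, h:F. ✗
f: successors {f, g}; □□¬p there: f:F, g:F. ✗
g: successors {a, b, e, f}; □□¬p there: a:F, b:F, e:F, f:F. ✗
h: successors {a, b, d, f, h}; □□¬p there: a:F, b:F, d:F, f:F, h:F. ✗
Satisfying worlds: ∅.
So ◇□□¬p fails at the other 8 worlds.

8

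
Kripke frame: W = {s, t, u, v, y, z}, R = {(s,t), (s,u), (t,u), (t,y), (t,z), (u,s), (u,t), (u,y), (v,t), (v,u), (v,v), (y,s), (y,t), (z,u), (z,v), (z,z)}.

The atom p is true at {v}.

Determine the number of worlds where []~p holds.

4

s: successors {t, u}; ~p there: t:T, u:T. ✓
t: successors {u, y, z}; ~p there: u:T, y:T, z:T. ✓
u: successors {s, t, y}; ~p there: s:T, t:T, y:T. ✓
v: successors {t, u, v}; ~p there: t:T, u:T, v:F. ✗
y: successors {s, t}; ~p there: s:T, t:T. ✓
z: successors {u, v, z}; ~p there: u:T, v:F, z:T. ✗
Satisfying worlds: {s, t, u, y}.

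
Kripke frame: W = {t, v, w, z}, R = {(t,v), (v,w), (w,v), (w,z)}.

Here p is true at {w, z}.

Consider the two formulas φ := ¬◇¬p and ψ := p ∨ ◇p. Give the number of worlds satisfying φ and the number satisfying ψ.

2 and 3

For ¬◇¬p:
t: ◇¬p is T. ✗
v: ◇¬p is F. ✓
w: ◇¬p is T. ✗
z: ◇¬p is F. ✓
— 2 worlds.
For p ∨ ◇p:
t: p is F, ◇p is F. ✗
v: p is F, ◇p is T. ✓
w: p is T, ◇p is T. ✓
z: p is T, ◇p is F. ✓
— 3 worlds.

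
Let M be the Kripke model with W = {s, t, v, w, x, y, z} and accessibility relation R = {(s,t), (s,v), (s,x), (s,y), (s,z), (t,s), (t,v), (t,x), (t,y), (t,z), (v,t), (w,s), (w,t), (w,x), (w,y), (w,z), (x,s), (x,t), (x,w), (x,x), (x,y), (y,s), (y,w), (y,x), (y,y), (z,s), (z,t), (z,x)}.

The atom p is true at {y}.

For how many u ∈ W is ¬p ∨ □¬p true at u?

6

s: ¬p is T, □¬p is F. ✓
t: ¬p is T, □¬p is F. ✓
v: ¬p is T, □¬p is T. ✓
w: ¬p is T, □¬p is F. ✓
x: ¬p is T, □¬p is F. ✓
y: ¬p is F, □¬p is F. ✗
z: ¬p is T, □¬p is T. ✓
Satisfying worlds: {s, t, v, w, x, z}.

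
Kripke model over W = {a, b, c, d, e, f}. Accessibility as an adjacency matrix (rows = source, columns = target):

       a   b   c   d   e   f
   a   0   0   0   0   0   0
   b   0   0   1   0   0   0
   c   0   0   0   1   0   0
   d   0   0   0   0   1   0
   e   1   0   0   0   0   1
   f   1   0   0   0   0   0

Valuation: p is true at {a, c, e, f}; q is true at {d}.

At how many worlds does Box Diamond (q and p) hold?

a: no successors, so Box Diamond (q and p) holds vacuously. ✓
b: successors {c}; Diamond (q and p) there: c:F. ✗
c: successors {d}; Diamond (q and p) there: d:F. ✗
d: successors {e}; Diamond (q and p) there: e:F. ✗
e: successors {a, f}; Diamond (q and p) there: a:F, f:F. ✗
f: successors {a}; Diamond (q and p) there: a:F. ✗
Satisfying worlds: {a}.

1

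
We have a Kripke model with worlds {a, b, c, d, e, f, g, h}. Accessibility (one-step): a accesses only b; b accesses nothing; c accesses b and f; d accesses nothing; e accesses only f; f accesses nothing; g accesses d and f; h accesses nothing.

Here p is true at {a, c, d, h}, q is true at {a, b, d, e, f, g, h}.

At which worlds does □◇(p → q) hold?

a: successors {b}; ◇(p → q) there: b:F. ✗
b: no successors, so □◇(p → q) holds vacuously. ✓
c: successors {b, f}; ◇(p → q) there: b:F, f:F. ✗
d: no successors, so □◇(p → q) holds vacuously. ✓
e: successors {f}; ◇(p → q) there: f:F. ✗
f: no successors, so □◇(p → q) holds vacuously. ✓
g: successors {d, f}; ◇(p → q) there: d:F, f:F. ✗
h: no successors, so □◇(p → q) holds vacuously. ✓

{b, d, f, h}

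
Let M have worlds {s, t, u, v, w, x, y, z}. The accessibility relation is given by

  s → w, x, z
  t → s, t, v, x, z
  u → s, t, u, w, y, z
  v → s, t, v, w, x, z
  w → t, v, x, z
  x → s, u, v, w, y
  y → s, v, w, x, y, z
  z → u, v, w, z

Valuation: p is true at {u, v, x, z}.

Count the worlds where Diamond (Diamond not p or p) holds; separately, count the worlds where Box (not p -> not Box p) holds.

8 and 8

For Diamond (Diamond not p or p):
s: successors {w, x, z}; Diamond not p or p there: w:T, x:T, z:T. ✓
t: successors {s, t, v, x, z}; Diamond not p or p there: s:T, t:T, v:T, x:T, z:T. ✓
u: successors {s, t, u, w, y, z}; Diamond not p or p there: s:T, t:T, u:T, w:T, y:T, z:T. ✓
v: successors {s, t, v, w, x, z}; Diamond not p or p there: s:T, t:T, v:T, w:T, x:T, z:T. ✓
w: successors {t, v, x, z}; Diamond not p or p there: t:T, v:T, x:T, z:T. ✓
x: successors {s, u, v, w, y}; Diamond not p or p there: s:T, u:T, v:T, w:T, y:T. ✓
y: successors {s, v, w, x, y, z}; Diamond not p or p there: s:T, v:T, w:T, x:T, y:T, z:T. ✓
z: successors {u, v, w, z}; Diamond not p or p there: u:T, v:T, w:T, z:T. ✓
— 8 worlds.
For Box (not p -> not Box p):
s: successors {w, x, z}; not p -> not Box p there: w:T, x:T, z:T. ✓
t: successors {s, t, v, x, z}; not p -> not Box p there: s:T, t:T, v:T, x:T, z:T. ✓
u: successors {s, t, u, w, y, z}; not p -> not Box p there: s:T, t:T, u:T, w:T, y:T, z:T. ✓
v: successors {s, t, v, w, x, z}; not p -> not Box p there: s:T, t:T, v:T, w:T, x:T, z:T. ✓
w: successors {t, v, x, z}; not p -> not Box p there: t:T, v:T, x:T, z:T. ✓
x: successors {s, u, v, w, y}; not p -> not Box p there: s:T, u:T, v:T, w:T, y:T. ✓
y: successors {s, v, w, x, y, z}; not p -> not Box p there: s:T, v:T, w:T, x:T, y:T, z:T. ✓
z: successors {u, v, w, z}; not p -> not Box p there: u:T, v:T, w:T, z:T. ✓
— 8 worlds.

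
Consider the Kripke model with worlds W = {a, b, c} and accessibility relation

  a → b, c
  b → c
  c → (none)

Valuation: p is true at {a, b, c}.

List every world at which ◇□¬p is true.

{a, b}

a: successors {b, c}; □¬p there: b:F, c:T. ✓
b: successors {c}; □¬p there: c:T. ✓
c: no successors, so ◇□¬p fails. ✗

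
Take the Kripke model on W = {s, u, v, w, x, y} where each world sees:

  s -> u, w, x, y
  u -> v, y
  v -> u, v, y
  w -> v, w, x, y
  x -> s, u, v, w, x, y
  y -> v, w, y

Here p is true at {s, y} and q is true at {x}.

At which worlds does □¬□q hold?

{s, u, v, w, x, y}

s: successors {u, w, x, y}; ¬□q there: u:T, w:T, x:T, y:T. ✓
u: successors {v, y}; ¬□q there: v:T, y:T. ✓
v: successors {u, v, y}; ¬□q there: u:T, v:T, y:T. ✓
w: successors {v, w, x, y}; ¬□q there: v:T, w:T, x:T, y:T. ✓
x: successors {s, u, v, w, x, y}; ¬□q there: s:T, u:T, v:T, w:T, x:T, y:T. ✓
y: successors {v, w, y}; ¬□q there: v:T, w:T, y:T. ✓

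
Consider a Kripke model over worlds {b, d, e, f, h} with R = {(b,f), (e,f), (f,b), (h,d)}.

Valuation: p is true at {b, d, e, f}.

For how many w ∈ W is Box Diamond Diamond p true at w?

4

b: successors {f}; Diamond Diamond p there: f:T. ✓
d: no successors, so Box Diamond Diamond p holds vacuously. ✓
e: successors {f}; Diamond Diamond p there: f:T. ✓
f: successors {b}; Diamond Diamond p there: b:T. ✓
h: successors {d}; Diamond Diamond p there: d:F. ✗
Satisfying worlds: {b, d, e, f}.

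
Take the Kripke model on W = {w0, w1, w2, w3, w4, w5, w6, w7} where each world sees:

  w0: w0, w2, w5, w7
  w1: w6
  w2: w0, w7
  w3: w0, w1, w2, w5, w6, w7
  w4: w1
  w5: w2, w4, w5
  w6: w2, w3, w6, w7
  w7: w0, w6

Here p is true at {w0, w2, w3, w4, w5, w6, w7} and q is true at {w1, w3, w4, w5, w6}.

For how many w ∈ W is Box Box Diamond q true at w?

w0: successors {w0, w2, w5, w7}; Box Diamond q there: w0:F, w2:T, w5:F, w7:T. ✗
w1: successors {w6}; Box Diamond q there: w6:F. ✗
w2: successors {w0, w7}; Box Diamond q there: w0:F, w7:T. ✗
w3: successors {w0, w1, w2, w5, w6, w7}; Box Diamond q there: w0:F, w1:T, w2:T, w5:F, w6:F, w7:T. ✗
w4: successors {w1}; Box Diamond q there: w1:T. ✓
w5: successors {w2, w4, w5}; Box Diamond q there: w2:T, w4:T, w5:F. ✗
w6: successors {w2, w3, w6, w7}; Box Diamond q there: w2:T, w3:F, w6:F, w7:T. ✗
w7: successors {w0, w6}; Box Diamond q there: w0:F, w6:F. ✗
Satisfying worlds: {w4}.

1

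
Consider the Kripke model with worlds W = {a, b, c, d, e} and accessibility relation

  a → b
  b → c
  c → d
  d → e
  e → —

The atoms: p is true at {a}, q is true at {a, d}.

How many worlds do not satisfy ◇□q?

a: successors {b}; □q there: b:F. ✗
b: successors {c}; □q there: c:T. ✓
c: successors {d}; □q there: d:F. ✗
d: successors {e}; □q there: e:T. ✓
e: no successors, so ◇□q fails. ✗
Satisfying worlds: {b, d}.
So ◇□q fails at the other 3 worlds.

3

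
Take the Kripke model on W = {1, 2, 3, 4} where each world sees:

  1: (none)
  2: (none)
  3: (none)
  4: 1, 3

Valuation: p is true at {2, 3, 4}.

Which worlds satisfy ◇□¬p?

1: no successors, so ◇□¬p fails. ✗
2: no successors, so ◇□¬p fails. ✗
3: no successors, so ◇□¬p fails. ✗
4: successors {1, 3}; □¬p there: 1:T, 3:T. ✓

{4}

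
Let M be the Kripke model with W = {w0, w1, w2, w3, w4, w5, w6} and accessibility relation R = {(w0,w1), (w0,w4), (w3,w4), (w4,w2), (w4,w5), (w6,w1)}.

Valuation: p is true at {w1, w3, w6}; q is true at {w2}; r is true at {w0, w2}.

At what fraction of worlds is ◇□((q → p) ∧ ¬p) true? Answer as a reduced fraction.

3/7

w0: successors {w1, w4}; □((q → p) ∧ ¬p) there: w1:T, w4:F. ✓
w1: no successors, so ◇□((q → p) ∧ ¬p) fails. ✗
w2: no successors, so ◇□((q → p) ∧ ¬p) fails. ✗
w3: successors {w4}; □((q → p) ∧ ¬p) there: w4:F. ✗
w4: successors {w2, w5}; □((q → p) ∧ ¬p) there: w2:T, w5:T. ✓
w5: no successors, so ◇□((q → p) ∧ ¬p) fails. ✗
w6: successors {w1}; □((q → p) ∧ ¬p) there: w1:T. ✓
That's 3 of 7 worlds, so 3/7.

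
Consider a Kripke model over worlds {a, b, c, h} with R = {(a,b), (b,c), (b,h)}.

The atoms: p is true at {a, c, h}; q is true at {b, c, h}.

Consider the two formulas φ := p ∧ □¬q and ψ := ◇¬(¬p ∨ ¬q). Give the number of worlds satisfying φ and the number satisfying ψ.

2 and 1

For p ∧ □¬q:
a: p is T, □¬q is F. ✗
b: p is F, □¬q is F. ✗
c: p is T, □¬q is T. ✓
h: p is T, □¬q is T. ✓
— 2 worlds.
For ◇¬(¬p ∨ ¬q):
a: successors {b}; ¬(¬p ∨ ¬q) there: b:F. ✗
b: successors {c, h}; ¬(¬p ∨ ¬q) there: c:T, h:T. ✓
c: no successors, so ◇¬(¬p ∨ ¬q) fails. ✗
h: no successors, so ◇¬(¬p ∨ ¬q) fails. ✗
— 1 world.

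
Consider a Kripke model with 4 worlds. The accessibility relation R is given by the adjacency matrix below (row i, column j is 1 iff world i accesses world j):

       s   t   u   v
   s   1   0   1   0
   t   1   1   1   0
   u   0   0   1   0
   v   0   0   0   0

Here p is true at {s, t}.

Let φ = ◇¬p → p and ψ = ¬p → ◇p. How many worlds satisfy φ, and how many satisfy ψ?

For ◇¬p → p:
s: ◇¬p is T, p is T. ✓
t: ◇¬p is T, p is T. ✓
u: ◇¬p is T, p is F. ✗
v: ◇¬p is F, p is F. ✓
— 3 worlds.
For ¬p → ◇p:
s: ¬p is F, ◇p is T. ✓
t: ¬p is F, ◇p is T. ✓
u: ¬p is T, ◇p is F. ✗
v: ¬p is T, ◇p is F. ✗
— 2 worlds.

3 and 2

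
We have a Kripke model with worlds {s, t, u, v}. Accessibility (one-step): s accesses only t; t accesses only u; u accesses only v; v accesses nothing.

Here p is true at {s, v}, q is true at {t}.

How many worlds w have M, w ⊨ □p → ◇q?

s: □p is F, ◇q is T. ✓
t: □p is F, ◇q is F. ✓
u: □p is T, ◇q is F. ✗
v: □p is T, ◇q is F. ✗
Satisfying worlds: {s, t}.

2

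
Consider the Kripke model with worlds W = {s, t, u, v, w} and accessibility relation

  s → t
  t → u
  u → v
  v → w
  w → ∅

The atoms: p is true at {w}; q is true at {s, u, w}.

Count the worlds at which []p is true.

2

s: successors {t}; p there: t:F. ✗
t: successors {u}; p there: u:F. ✗
u: successors {v}; p there: v:F. ✗
v: successors {w}; p there: w:T. ✓
w: no successors, so []p holds vacuously. ✓
Satisfying worlds: {v, w}.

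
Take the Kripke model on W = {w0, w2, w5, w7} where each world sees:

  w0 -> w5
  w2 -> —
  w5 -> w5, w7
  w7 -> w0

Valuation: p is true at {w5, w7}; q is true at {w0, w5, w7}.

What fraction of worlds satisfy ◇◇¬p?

1/4

w0: successors {w5}; ◇¬p there: w5:F. ✗
w2: no successors, so ◇◇¬p fails. ✗
w5: successors {w5, w7}; ◇¬p there: w5:F, w7:T. ✓
w7: successors {w0}; ◇¬p there: w0:F. ✗
That's 1 of 4 worlds, so 1/4.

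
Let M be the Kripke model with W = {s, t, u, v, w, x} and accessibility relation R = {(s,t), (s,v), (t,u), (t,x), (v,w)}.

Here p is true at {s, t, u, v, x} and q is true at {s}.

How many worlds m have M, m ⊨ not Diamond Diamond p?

5

s: Diamond Diamond p is T. ✗
t: Diamond Diamond p is F. ✓
u: Diamond Diamond p is F. ✓
v: Diamond Diamond p is F. ✓
w: Diamond Diamond p is F. ✓
x: Diamond Diamond p is F. ✓
Satisfying worlds: {t, u, v, w, x}.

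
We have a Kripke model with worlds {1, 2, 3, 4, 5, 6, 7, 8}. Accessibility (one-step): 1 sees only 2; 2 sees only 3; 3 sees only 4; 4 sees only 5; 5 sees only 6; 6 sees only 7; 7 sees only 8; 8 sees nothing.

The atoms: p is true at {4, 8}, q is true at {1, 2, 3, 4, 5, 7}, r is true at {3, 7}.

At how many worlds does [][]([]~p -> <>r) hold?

5

1: successors {2}; []([]~p -> <>r) there: 2:T. ✓
2: successors {3}; []([]~p -> <>r) there: 3:F. ✗
3: successors {4}; []([]~p -> <>r) there: 4:F. ✗
4: successors {5}; []([]~p -> <>r) there: 5:T. ✓
5: successors {6}; []([]~p -> <>r) there: 6:T. ✓
6: successors {7}; []([]~p -> <>r) there: 7:F. ✗
7: successors {8}; []([]~p -> <>r) there: 8:T. ✓
8: no successors, so [][]([]~p -> <>r) holds vacuously. ✓
Satisfying worlds: {1, 4, 5, 7, 8}.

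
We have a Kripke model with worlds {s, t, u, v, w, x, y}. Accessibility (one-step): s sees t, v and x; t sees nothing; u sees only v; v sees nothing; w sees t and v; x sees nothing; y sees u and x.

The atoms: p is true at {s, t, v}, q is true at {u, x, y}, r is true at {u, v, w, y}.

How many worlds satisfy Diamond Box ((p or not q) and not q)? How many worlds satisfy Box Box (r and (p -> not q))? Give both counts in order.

For Diamond Box ((p or not q) and not q):
s: successors {t, v, x}; Box ((p or not q) and not q) there: t:T, v:T, x:T. ✓
t: no successors, so Diamond Box ((p or not q) and not q) fails. ✗
u: successors {v}; Box ((p or not q) and not q) there: v:T. ✓
v: no successors, so Diamond Box ((p or not q) and not q) fails. ✗
w: successors {t, v}; Box ((p or not q) and not q) there: t:T, v:T. ✓
x: no successors, so Diamond Box ((p or not q) and not q) fails. ✗
y: successors {u, x}; Box ((p or not q) and not q) there: u:T, x:T. ✓
— 4 worlds.
For Box Box (r and (p -> not q)):
s: successors {t, v, x}; Box (r and (p -> not q)) there: t:T, v:T, x:T. ✓
t: no successors, so Box Box (r and (p -> not q)) holds vacuously. ✓
u: successors {v}; Box (r and (p -> not q)) there: v:T. ✓
v: no successors, so Box Box (r and (p -> not q)) holds vacuously. ✓
w: successors {t, v}; Box (r and (p -> not q)) there: t:T, v:T. ✓
x: no successors, so Box Box (r and (p -> not q)) holds vacuously. ✓
y: successors {u, x}; Box (r and (p -> not q)) there: u:T, x:T. ✓
— 7 worlds.

4 and 7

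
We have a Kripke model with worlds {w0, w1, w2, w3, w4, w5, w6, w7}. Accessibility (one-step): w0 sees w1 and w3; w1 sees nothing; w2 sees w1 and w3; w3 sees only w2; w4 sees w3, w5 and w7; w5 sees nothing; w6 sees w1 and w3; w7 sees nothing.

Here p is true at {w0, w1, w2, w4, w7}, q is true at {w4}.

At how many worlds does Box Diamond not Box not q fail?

5

w0: successors {w1, w3}; Diamond not Box not q there: w1:F, w3:F. ✗
w1: no successors, so Box Diamond not Box not q holds vacuously. ✓
w2: successors {w1, w3}; Diamond not Box not q there: w1:F, w3:F. ✗
w3: successors {w2}; Diamond not Box not q there: w2:F. ✗
w4: successors {w3, w5, w7}; Diamond not Box not q there: w3:F, w5:F, w7:F. ✗
w5: no successors, so Box Diamond not Box not q holds vacuously. ✓
w6: successors {w1, w3}; Diamond not Box not q there: w1:F, w3:F. ✗
w7: no successors, so Box Diamond not Box not q holds vacuously. ✓
Satisfying worlds: {w1, w5, w7}.
So Box Diamond not Box not q fails at the other 5 worlds.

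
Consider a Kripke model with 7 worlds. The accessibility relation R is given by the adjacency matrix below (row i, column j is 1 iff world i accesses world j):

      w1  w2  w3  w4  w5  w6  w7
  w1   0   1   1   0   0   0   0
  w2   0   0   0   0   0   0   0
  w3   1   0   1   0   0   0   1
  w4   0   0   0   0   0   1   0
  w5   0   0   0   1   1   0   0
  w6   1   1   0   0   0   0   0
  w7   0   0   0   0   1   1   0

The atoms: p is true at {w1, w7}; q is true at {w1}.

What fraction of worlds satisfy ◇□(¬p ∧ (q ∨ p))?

w1: successors {w2, w3}; □(¬p ∧ (q ∨ p)) there: w2:T, w3:F. ✓
w2: no successors, so ◇□(¬p ∧ (q ∨ p)) fails. ✗
w3: successors {w1, w3, w7}; □(¬p ∧ (q ∨ p)) there: w1:F, w3:F, w7:F. ✗
w4: successors {w6}; □(¬p ∧ (q ∨ p)) there: w6:F. ✗
w5: successors {w4, w5}; □(¬p ∧ (q ∨ p)) there: w4:F, w5:F. ✗
w6: successors {w1, w2}; □(¬p ∧ (q ∨ p)) there: w1:F, w2:T. ✓
w7: successors {w5, w6}; □(¬p ∧ (q ∨ p)) there: w5:F, w6:F. ✗
That's 2 of 7 worlds, so 2/7.

2/7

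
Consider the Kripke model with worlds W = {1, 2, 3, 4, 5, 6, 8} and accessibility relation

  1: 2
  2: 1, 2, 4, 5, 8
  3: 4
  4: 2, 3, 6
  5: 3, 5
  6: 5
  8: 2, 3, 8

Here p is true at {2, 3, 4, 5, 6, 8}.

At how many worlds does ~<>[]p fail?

1: <>[]p is F. ✓
2: <>[]p is T. ✗
3: <>[]p is T. ✗
4: <>[]p is T. ✗
5: <>[]p is T. ✗
6: <>[]p is T. ✗
8: <>[]p is T. ✗
Satisfying worlds: {1}.
So ~<>[]p fails at the other 6 worlds.

6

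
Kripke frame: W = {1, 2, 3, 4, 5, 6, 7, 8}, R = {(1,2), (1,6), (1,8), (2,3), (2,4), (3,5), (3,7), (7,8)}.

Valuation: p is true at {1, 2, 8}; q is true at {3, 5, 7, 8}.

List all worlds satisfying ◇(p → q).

1: successors {2, 6, 8}; p → q there: 2:F, 6:T, 8:T. ✓
2: successors {3, 4}; p → q there: 3:T, 4:T. ✓
3: successors {5, 7}; p → q there: 5:T, 7:T. ✓
4: no successors, so ◇(p → q) fails. ✗
5: no successors, so ◇(p → q) fails. ✗
6: no successors, so ◇(p → q) fails. ✗
7: successors {8}; p → q there: 8:T. ✓
8: no successors, so ◇(p → q) fails. ✗

{1, 2, 3, 7}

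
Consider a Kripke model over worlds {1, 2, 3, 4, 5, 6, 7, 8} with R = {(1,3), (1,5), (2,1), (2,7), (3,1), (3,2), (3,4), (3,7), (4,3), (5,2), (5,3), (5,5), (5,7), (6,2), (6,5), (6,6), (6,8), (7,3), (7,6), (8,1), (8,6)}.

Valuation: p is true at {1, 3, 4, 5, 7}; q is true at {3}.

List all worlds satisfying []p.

1: successors {3, 5}; p there: 3:T, 5:T. ✓
2: successors {1, 7}; p there: 1:T, 7:T. ✓
3: successors {1, 2, 4, 7}; p there: 1:T, 2:F, 4:T, 7:T. ✗
4: successors {3}; p there: 3:T. ✓
5: successors {2, 3, 5, 7}; p there: 2:F, 3:T, 5:T, 7:T. ✗
6: successors {2, 5, 6, 8}; p there: 2:F, 5:T, 6:F, 8:F. ✗
7: successors {3, 6}; p there: 3:T, 6:F. ✗
8: successors {1, 6}; p there: 1:T, 6:F. ✗

{1, 2, 4}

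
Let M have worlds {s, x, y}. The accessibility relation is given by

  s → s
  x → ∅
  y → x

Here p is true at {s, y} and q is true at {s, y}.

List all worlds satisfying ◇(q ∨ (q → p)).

{s, y}

s: successors {s}; q ∨ (q → p) there: s:T. ✓
x: no successors, so ◇(q ∨ (q → p)) fails. ✗
y: successors {x}; q ∨ (q → p) there: x:T. ✓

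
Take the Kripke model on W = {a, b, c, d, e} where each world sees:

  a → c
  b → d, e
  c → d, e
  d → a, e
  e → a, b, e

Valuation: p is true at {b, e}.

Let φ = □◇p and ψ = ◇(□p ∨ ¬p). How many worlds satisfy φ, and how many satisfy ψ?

3 and 5

For □◇p:
a: successors {c}; ◇p there: c:T. ✓
b: successors {d, e}; ◇p there: d:T, e:T. ✓
c: successors {d, e}; ◇p there: d:T, e:T. ✓
d: successors {a, e}; ◇p there: a:F, e:T. ✗
e: successors {a, b, e}; ◇p there: a:F, b:T, e:T. ✗
— 3 worlds.
For ◇(□p ∨ ¬p):
a: successors {c}; □p ∨ ¬p there: c:T. ✓
b: successors {d, e}; □p ∨ ¬p there: d:T, e:F. ✓
c: successors {d, e}; □p ∨ ¬p there: d:T, e:F. ✓
d: successors {a, e}; □p ∨ ¬p there: a:T, e:F. ✓
e: successors {a, b, e}; □p ∨ ¬p there: a:T, b:F, e:F. ✓
— 5 worlds.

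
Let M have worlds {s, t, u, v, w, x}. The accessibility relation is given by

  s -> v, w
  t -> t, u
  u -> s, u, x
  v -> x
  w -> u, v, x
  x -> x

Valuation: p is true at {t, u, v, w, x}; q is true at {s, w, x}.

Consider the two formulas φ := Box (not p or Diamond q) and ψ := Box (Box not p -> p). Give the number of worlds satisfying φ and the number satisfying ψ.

For Box (not p or Diamond q):
s: successors {v, w}; not p or Diamond q there: v:T, w:T. ✓
t: successors {t, u}; not p or Diamond q there: t:F, u:T. ✗
u: successors {s, u, x}; not p or Diamond q there: s:T, u:T, x:T. ✓
v: successors {x}; not p or Diamond q there: x:T. ✓
w: successors {u, v, x}; not p or Diamond q there: u:T, v:T, x:T. ✓
x: successors {x}; not p or Diamond q there: x:T. ✓
— 5 worlds.
For Box (Box not p -> p):
s: successors {v, w}; Box not p -> p there: v:T, w:T. ✓
t: successors {t, u}; Box not p -> p there: t:T, u:T. ✓
u: successors {s, u, x}; Box not p -> p there: s:T, u:T, x:T. ✓
v: successors {x}; Box not p -> p there: x:T. ✓
w: successors {u, v, x}; Box not p -> p there: u:T, v:T, x:T. ✓
x: successors {x}; Box not p -> p there: x:T. ✓
— 6 worlds.

5 and 6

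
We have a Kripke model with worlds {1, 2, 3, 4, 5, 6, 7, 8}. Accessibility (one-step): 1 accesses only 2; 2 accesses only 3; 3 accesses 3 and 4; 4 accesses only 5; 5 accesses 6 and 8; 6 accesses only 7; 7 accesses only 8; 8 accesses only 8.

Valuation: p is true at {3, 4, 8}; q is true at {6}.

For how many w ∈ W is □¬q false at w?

1: successors {2}; ¬q there: 2:T. ✓
2: successors {3}; ¬q there: 3:T. ✓
3: successors {3, 4}; ¬q there: 3:T, 4:T. ✓
4: successors {5}; ¬q there: 5:T. ✓
5: successors {6, 8}; ¬q there: 6:F, 8:T. ✗
6: successors {7}; ¬q there: 7:T. ✓
7: successors {8}; ¬q there: 8:T. ✓
8: successors {8}; ¬q there: 8:T. ✓
Satisfying worlds: {1, 2, 3, 4, 6, 7, 8}.
So □¬q fails at the other 1 world.

1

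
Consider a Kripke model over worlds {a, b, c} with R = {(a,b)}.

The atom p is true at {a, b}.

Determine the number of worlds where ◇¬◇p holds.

1

a: successors {b}; ¬◇p there: b:T. ✓
b: no successors, so ◇¬◇p fails. ✗
c: no successors, so ◇¬◇p fails. ✗
Satisfying worlds: {a}.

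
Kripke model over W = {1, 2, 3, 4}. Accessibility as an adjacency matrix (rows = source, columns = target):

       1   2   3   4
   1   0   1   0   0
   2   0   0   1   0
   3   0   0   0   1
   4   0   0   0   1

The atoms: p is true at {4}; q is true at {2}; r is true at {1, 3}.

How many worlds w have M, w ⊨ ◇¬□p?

1

1: successors {2}; ¬□p there: 2:T. ✓
2: successors {3}; ¬□p there: 3:F. ✗
3: successors {4}; ¬□p there: 4:F. ✗
4: successors {4}; ¬□p there: 4:F. ✗
Satisfying worlds: {1}.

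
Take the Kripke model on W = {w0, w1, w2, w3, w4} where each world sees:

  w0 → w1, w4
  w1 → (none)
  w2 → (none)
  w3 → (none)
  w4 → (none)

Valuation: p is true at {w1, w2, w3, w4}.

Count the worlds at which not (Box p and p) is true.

1

w0: Box p and p is F. ✓
w1: Box p and p is T. ✗
w2: Box p and p is T. ✗
w3: Box p and p is T. ✗
w4: Box p and p is T. ✗
Satisfying worlds: {w0}.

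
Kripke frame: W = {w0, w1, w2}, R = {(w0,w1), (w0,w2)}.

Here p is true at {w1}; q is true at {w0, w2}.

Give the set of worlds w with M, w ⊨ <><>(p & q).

w0: successors {w1, w2}; <>(p & q) there: w1:F, w2:F. ✗
w1: no successors, so <><>(p & q) fails. ✗
w2: no successors, so <><>(p & q) fails. ✗

∅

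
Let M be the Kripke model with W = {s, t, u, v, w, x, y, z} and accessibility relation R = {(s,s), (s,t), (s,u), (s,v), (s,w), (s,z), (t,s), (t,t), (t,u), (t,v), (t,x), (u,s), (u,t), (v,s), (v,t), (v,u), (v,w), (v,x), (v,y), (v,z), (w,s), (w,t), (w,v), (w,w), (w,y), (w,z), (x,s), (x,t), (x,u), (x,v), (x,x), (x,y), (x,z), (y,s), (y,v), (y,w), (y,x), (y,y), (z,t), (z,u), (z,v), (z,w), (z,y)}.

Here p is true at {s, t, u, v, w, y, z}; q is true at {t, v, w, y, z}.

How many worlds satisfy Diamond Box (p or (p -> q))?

s: successors {s, t, u, v, w, z}; Box (p or (p -> q)) there: s:T, t:T, u:T, v:T, w:T, z:T. ✓
t: successors {s, t, u, v, x}; Box (p or (p -> q)) there: s:T, t:T, u:T, v:T, x:T. ✓
u: successors {s, t}; Box (p or (p -> q)) there: s:T, t:T. ✓
v: successors {s, t, u, w, x, y, z}; Box (p or (p -> q)) there: s:T, t:T, u:T, w:T, x:T, y:T, z:T. ✓
w: successors {s, t, v, w, y, z}; Box (p or (p -> q)) there: s:T, t:T, v:T, w:T, y:T, z:T. ✓
x: successors {s, t, u, v, x, y, z}; Box (p or (p -> q)) there: s:T, t:T, u:T, v:T, x:T, y:T, z:T. ✓
y: successors {s, v, w, x, y}; Box (p or (p -> q)) there: s:T, v:T, w:T, x:T, y:T. ✓
z: successors {t, u, v, w, y}; Box (p or (p -> q)) there: t:T, u:T, v:T, w:T, y:T. ✓
Satisfying worlds: {s, t, u, v, w, x, y, z}.

8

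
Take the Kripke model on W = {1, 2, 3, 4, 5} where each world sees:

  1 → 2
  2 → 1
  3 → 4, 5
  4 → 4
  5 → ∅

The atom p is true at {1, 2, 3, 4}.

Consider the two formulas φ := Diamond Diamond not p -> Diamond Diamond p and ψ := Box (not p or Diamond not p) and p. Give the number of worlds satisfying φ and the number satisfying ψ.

5 and 0

For Diamond Diamond not p -> Diamond Diamond p:
1: Diamond Diamond not p is F, Diamond Diamond p is T. ✓
2: Diamond Diamond not p is F, Diamond Diamond p is T. ✓
3: Diamond Diamond not p is F, Diamond Diamond p is T. ✓
4: Diamond Diamond not p is F, Diamond Diamond p is T. ✓
5: Diamond Diamond not p is F, Diamond Diamond p is F. ✓
— 5 worlds.
For Box (not p or Diamond not p) and p:
1: Box (not p or Diamond not p) is F, p is T. ✗
2: Box (not p or Diamond not p) is F, p is T. ✗
3: Box (not p or Diamond not p) is F, p is T. ✗
4: Box (not p or Diamond not p) is F, p is T. ✗
5: Box (not p or Diamond not p) is T, p is F. ✗
— 0 worlds.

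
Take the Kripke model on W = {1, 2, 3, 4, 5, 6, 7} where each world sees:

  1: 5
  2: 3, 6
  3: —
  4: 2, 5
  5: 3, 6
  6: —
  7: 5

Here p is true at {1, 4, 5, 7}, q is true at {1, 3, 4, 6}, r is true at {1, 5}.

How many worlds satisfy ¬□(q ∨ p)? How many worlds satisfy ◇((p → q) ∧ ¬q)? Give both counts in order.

For ¬□(q ∨ p):
1: □(q ∨ p) is T. ✗
2: □(q ∨ p) is T. ✗
3: □(q ∨ p) is T. ✗
4: □(q ∨ p) is F. ✓
5: □(q ∨ p) is T. ✗
6: □(q ∨ p) is T. ✗
7: □(q ∨ p) is T. ✗
— 1 world.
For ◇((p → q) ∧ ¬q):
1: successors {5}; (p → q) ∧ ¬q there: 5:F. ✗
2: successors {3, 6}; (p → q) ∧ ¬q there: 3:F, 6:F. ✗
3: no successors, so ◇((p → q) ∧ ¬q) fails. ✗
4: successors {2, 5}; (p → q) ∧ ¬q there: 2:T, 5:F. ✓
5: successors {3, 6}; (p → q) ∧ ¬q there: 3:F, 6:F. ✗
6: no successors, so ◇((p → q) ∧ ¬q) fails. ✗
7: successors {5}; (p → q) ∧ ¬q there: 5:F. ✗
— 1 world.

1 and 1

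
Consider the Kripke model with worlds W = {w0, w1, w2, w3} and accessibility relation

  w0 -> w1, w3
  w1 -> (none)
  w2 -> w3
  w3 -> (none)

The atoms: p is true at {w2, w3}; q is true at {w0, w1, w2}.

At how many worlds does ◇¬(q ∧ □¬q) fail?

2

w0: successors {w1, w3}; ¬(q ∧ □¬q) there: w1:F, w3:T. ✓
w1: no successors, so ◇¬(q ∧ □¬q) fails. ✗
w2: successors {w3}; ¬(q ∧ □¬q) there: w3:T. ✓
w3: no successors, so ◇¬(q ∧ □¬q) fails. ✗
Satisfying worlds: {w0, w2}.
So ◇¬(q ∧ □¬q) fails at the other 2 worlds.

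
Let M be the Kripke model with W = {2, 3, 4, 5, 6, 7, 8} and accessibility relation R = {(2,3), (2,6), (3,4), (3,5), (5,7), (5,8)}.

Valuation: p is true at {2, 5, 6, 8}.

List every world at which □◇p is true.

2: successors {3, 6}; ◇p there: 3:T, 6:F. ✗
3: successors {4, 5}; ◇p there: 4:F, 5:T. ✗
4: no successors, so □◇p holds vacuously. ✓
5: successors {7, 8}; ◇p there: 7:F, 8:F. ✗
6: no successors, so □◇p holds vacuously. ✓
7: no successors, so □◇p holds vacuously. ✓
8: no successors, so □◇p holds vacuously. ✓

{4, 6, 7, 8}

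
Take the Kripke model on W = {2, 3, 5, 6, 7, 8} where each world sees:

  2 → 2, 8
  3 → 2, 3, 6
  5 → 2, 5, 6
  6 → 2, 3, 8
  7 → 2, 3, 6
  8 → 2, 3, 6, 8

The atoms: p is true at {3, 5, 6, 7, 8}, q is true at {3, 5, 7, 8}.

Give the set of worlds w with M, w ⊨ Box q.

2: successors {2, 8}; q there: 2:F, 8:T. ✗
3: successors {2, 3, 6}; q there: 2:F, 3:T, 6:F. ✗
5: successors {2, 5, 6}; q there: 2:F, 5:T, 6:F. ✗
6: successors {2, 3, 8}; q there: 2:F, 3:T, 8:T. ✗
7: successors {2, 3, 6}; q there: 2:F, 3:T, 6:F. ✗
8: successors {2, 3, 6, 8}; q there: 2:F, 3:T, 6:F, 8:T. ✗

∅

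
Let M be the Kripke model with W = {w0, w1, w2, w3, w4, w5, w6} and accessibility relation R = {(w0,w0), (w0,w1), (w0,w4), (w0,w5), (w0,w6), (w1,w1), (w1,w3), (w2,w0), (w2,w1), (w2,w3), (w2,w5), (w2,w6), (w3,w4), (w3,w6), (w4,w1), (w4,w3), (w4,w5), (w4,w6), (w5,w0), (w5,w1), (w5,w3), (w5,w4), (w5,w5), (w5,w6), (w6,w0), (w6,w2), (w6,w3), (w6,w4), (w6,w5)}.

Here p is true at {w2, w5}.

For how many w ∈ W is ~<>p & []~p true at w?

w0: ~<>p is F, []~p is F. ✗
w1: ~<>p is T, []~p is T. ✓
w2: ~<>p is F, []~p is F. ✗
w3: ~<>p is T, []~p is T. ✓
w4: ~<>p is F, []~p is F. ✗
w5: ~<>p is F, []~p is F. ✗
w6: ~<>p is F, []~p is F. ✗
Satisfying worlds: {w1, w3}.

2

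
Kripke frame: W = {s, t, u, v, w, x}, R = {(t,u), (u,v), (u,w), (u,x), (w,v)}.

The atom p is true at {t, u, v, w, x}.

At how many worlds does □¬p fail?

3

s: no successors, so □¬p holds vacuously. ✓
t: successors {u}; ¬p there: u:F. ✗
u: successors {v, w, x}; ¬p there: v:F, w:F, x:F. ✗
v: no successors, so □¬p holds vacuously. ✓
w: successors {v}; ¬p there: v:F. ✗
x: no successors, so □¬p holds vacuously. ✓
Satisfying worlds: {s, v, x}.
So □¬p fails at the other 3 worlds.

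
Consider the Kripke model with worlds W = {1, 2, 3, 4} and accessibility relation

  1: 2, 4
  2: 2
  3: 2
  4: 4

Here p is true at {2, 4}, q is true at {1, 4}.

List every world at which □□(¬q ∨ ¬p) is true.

{2, 3}

1: successors {2, 4}; □(¬q ∨ ¬p) there: 2:T, 4:F. ✗
2: successors {2}; □(¬q ∨ ¬p) there: 2:T. ✓
3: successors {2}; □(¬q ∨ ¬p) there: 2:T. ✓
4: successors {4}; □(¬q ∨ ¬p) there: 4:F. ✗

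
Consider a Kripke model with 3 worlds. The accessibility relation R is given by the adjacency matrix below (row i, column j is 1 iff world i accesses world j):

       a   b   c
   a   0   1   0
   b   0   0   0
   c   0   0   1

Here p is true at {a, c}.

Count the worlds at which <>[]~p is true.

a: successors {b}; []~p there: b:T. ✓
b: no successors, so <>[]~p fails. ✗
c: successors {c}; []~p there: c:F. ✗
Satisfying worlds: {a}.

1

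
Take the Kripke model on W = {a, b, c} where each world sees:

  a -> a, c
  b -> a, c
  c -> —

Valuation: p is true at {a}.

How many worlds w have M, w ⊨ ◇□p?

a: successors {a, c}; □p there: a:F, c:T. ✓
b: successors {a, c}; □p there: a:F, c:T. ✓
c: no successors, so ◇□p fails. ✗
Satisfying worlds: {a, b}.

2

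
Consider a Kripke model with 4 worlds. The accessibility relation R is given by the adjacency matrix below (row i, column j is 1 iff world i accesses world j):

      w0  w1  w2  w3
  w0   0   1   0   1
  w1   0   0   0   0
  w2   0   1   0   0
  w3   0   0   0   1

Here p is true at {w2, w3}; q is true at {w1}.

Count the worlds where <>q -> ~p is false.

w0: <>q is T, ~p is T. ✓
w1: <>q is F, ~p is T. ✓
w2: <>q is T, ~p is F. ✗
w3: <>q is F, ~p is F. ✓
Satisfying worlds: {w0, w1, w3}.
So <>q -> ~p fails at the other 1 world.

1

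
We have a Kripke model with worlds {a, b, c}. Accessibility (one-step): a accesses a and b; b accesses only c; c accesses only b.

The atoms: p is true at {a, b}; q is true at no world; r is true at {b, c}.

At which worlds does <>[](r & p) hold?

a: successors {a, b}; [](r & p) there: a:F, b:F. ✗
b: successors {c}; [](r & p) there: c:T. ✓
c: successors {b}; [](r & p) there: b:F. ✗

{b}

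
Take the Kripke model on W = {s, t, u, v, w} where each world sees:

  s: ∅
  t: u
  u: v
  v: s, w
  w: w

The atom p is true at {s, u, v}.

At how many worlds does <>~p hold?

2

s: no successors, so <>~p fails. ✗
t: successors {u}; ~p there: u:F. ✗
u: successors {v}; ~p there: v:F. ✗
v: successors {s, w}; ~p there: s:F, w:T. ✓
w: successors {w}; ~p there: w:T. ✓
Satisfying worlds: {v, w}.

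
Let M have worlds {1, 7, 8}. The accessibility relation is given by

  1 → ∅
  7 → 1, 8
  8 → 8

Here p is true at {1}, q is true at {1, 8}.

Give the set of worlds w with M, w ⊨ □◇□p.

{1}

1: no successors, so □◇□p holds vacuously. ✓
7: successors {1, 8}; ◇□p there: 1:F, 8:F. ✗
8: successors {8}; ◇□p there: 8:F. ✗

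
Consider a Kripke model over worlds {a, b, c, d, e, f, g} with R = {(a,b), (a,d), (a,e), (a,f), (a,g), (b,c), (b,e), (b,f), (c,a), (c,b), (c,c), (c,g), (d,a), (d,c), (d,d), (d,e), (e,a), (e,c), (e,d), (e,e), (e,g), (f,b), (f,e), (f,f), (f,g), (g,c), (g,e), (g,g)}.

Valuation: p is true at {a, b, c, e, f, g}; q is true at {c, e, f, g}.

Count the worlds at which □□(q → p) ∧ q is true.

a: □□(q → p) is T, q is F. ✗
b: □□(q → p) is T, q is F. ✗
c: □□(q → p) is T, q is T. ✓
d: □□(q → p) is T, q is F. ✗
e: □□(q → p) is T, q is T. ✓
f: □□(q → p) is T, q is T. ✓
g: □□(q → p) is T, q is T. ✓
Satisfying worlds: {c, e, f, g}.

4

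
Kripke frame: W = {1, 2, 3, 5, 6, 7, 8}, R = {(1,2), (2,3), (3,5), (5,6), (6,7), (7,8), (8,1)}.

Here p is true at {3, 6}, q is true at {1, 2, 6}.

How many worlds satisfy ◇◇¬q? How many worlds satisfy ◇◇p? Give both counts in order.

4 and 2

For ◇◇¬q:
1: successors {2}; ◇¬q there: 2:T. ✓
2: successors {3}; ◇¬q there: 3:T. ✓
3: successors {5}; ◇¬q there: 5:F. ✗
5: successors {6}; ◇¬q there: 6:T. ✓
6: successors {7}; ◇¬q there: 7:T. ✓
7: successors {8}; ◇¬q there: 8:F. ✗
8: successors {1}; ◇¬q there: 1:F. ✗
— 4 worlds.
For ◇◇p:
1: successors {2}; ◇p there: 2:T. ✓
2: successors {3}; ◇p there: 3:F. ✗
3: successors {5}; ◇p there: 5:T. ✓
5: successors {6}; ◇p there: 6:F. ✗
6: successors {7}; ◇p there: 7:F. ✗
7: successors {8}; ◇p there: 8:F. ✗
8: successors {1}; ◇p there: 1:F. ✗
— 2 worlds.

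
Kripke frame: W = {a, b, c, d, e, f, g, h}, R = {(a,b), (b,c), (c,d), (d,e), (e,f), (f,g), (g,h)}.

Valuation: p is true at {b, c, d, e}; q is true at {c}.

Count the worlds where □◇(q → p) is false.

1

a: successors {b}; ◇(q → p) there: b:T. ✓
b: successors {c}; ◇(q → p) there: c:T. ✓
c: successors {d}; ◇(q → p) there: d:T. ✓
d: successors {e}; ◇(q → p) there: e:T. ✓
e: successors {f}; ◇(q → p) there: f:T. ✓
f: successors {g}; ◇(q → p) there: g:T. ✓
g: successors {h}; ◇(q → p) there: h:F. ✗
h: no successors, so □◇(q → p) holds vacuously. ✓
Satisfying worlds: {a, b, c, d, e, f, h}.
So □◇(q → p) fails at the other 1 world.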